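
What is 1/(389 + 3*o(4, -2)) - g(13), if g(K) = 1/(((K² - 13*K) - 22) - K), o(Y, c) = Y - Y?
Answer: 424/13615 ≈ 0.031142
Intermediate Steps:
o(Y, c) = 0
g(K) = 1/(-22 + K² - 14*K) (g(K) = 1/((-22 + K² - 13*K) - K) = 1/(-22 + K² - 14*K))
1/(389 + 3*o(4, -2)) - g(13) = 1/(389 + 3*0) - 1/(-22 + 13² - 14*13) = 1/(389 + 0) - 1/(-22 + 169 - 182) = 1/389 - 1/(-35) = 1/389 - 1*(-1/35) = 1/389 + 1/35 = 424/13615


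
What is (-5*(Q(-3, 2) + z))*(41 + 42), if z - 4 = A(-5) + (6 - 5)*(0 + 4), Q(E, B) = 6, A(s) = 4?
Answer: -7470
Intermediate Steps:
z = 12 (z = 4 + (4 + (6 - 5)*(0 + 4)) = 4 + (4 + 1*4) = 4 + (4 + 4) = 4 + 8 = 12)
(-5*(Q(-3, 2) + z))*(41 + 42) = (-5*(6 + 12))*(41 + 42) = -5*18*83 = -90*83 = -7470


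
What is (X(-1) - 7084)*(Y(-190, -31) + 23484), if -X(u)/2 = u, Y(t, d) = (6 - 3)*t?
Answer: -162276948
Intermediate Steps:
Y(t, d) = 3*t
X(u) = -2*u
(X(-1) - 7084)*(Y(-190, -31) + 23484) = (-2*(-1) - 7084)*(3*(-190) + 23484) = (2 - 7084)*(-570 + 23484) = -7082*22914 = -162276948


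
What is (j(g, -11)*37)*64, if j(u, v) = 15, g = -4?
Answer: 35520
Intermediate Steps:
(j(g, -11)*37)*64 = (15*37)*64 = 555*64 = 35520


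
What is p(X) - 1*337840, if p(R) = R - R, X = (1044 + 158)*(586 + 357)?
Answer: -337840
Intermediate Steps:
X = 1133486 (X = 1202*943 = 1133486)
p(R) = 0
p(X) - 1*337840 = 0 - 1*337840 = 0 - 337840 = -337840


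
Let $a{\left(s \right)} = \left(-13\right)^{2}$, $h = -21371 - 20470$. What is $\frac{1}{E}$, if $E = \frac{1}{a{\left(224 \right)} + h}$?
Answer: $-41672$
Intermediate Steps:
$h = -41841$ ($h = -21371 - 20470 = -41841$)
$a{\left(s \right)} = 169$
$E = - \frac{1}{41672}$ ($E = \frac{1}{169 - 41841} = \frac{1}{-41672} = - \frac{1}{41672} \approx -2.3997 \cdot 10^{-5}$)
$\frac{1}{E} = \frac{1}{- \frac{1}{41672}} = -41672$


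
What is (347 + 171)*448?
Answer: 232064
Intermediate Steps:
(347 + 171)*448 = 518*448 = 232064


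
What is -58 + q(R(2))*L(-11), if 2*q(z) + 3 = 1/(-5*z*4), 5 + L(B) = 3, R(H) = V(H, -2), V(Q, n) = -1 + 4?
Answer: -3299/60 ≈ -54.983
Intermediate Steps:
V(Q, n) = 3
R(H) = 3
L(B) = -2 (L(B) = -5 + 3 = -2)
q(z) = -3/2 - 1/(40*z) (q(z) = -3/2 + 1/(2*((-5*z*4))) = -3/2 + 1/(2*((-20*z))) = -3/2 + (-1/(20*z))/2 = -3/2 - 1/(40*z))
-58 + q(R(2))*L(-11) = -58 + ((1/40)*(-1 - 60*3)/3)*(-2) = -58 + ((1/40)*(⅓)*(-1 - 180))*(-2) = -58 + ((1/40)*(⅓)*(-181))*(-2) = -58 - 181/120*(-2) = -58 + 181/60 = -3299/60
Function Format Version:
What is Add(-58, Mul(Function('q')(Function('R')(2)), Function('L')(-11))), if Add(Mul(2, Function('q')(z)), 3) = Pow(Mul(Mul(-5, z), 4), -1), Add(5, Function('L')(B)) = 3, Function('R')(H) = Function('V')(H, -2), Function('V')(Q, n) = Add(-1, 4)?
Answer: Rational(-3299, 60) ≈ -54.983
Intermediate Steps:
Function('V')(Q, n) = 3
Function('R')(H) = 3
Function('L')(B) = -2 (Function('L')(B) = Add(-5, 3) = -2)
Function('q')(z) = Add(Rational(-3, 2), Mul(Rational(-1, 40), Pow(z, -1))) (Function('q')(z) = Add(Rational(-3, 2), Mul(Rational(1, 2), Pow(Mul(Mul(-5, z), 4), -1))) = Add(Rational(-3, 2), Mul(Rational(1, 2), Pow(Mul(-20, z), -1))) = Add(Rational(-3, 2), Mul(Rational(1, 2), Mul(Rational(-1, 20), Pow(z, -1)))) = Add(Rational(-3, 2), Mul(Rational(-1, 40), Pow(z, -1))))
Add(-58, Mul(Function('q')(Function('R')(2)), Function('L')(-11))) = Add(-58, Mul(Mul(Rational(1, 40), Pow(3, -1), Add(-1, Mul(-60, 3))), -2)) = Add(-58, Mul(Mul(Rational(1, 40), Rational(1, 3), Add(-1, -180)), -2)) = Add(-58, Mul(Mul(Rational(1, 40), Rational(1, 3), -181), -2)) = Add(-58, Mul(Rational(-181, 120), -2)) = Add(-58, Rational(181, 60)) = Rational(-3299, 60)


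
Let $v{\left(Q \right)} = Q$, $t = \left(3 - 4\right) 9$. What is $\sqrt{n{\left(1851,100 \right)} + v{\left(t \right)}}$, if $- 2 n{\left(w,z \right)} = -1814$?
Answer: $\sqrt{898} \approx 29.967$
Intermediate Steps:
$n{\left(w,z \right)} = 907$ ($n{\left(w,z \right)} = \left(- \frac{1}{2}\right) \left(-1814\right) = 907$)
$t = -9$ ($t = \left(-1\right) 9 = -9$)
$\sqrt{n{\left(1851,100 \right)} + v{\left(t \right)}} = \sqrt{907 - 9} = \sqrt{898}$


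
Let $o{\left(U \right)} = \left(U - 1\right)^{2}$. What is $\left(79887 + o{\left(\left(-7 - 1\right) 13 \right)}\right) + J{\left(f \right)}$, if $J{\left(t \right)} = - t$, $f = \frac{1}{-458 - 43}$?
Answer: $\frac{45546913}{501} \approx 90912.0$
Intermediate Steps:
$f = - \frac{1}{501}$ ($f = \frac{1}{-501} = - \frac{1}{501} \approx -0.001996$)
$o{\left(U \right)} = \left(-1 + U\right)^{2}$
$\left(79887 + o{\left(\left(-7 - 1\right) 13 \right)}\right) + J{\left(f \right)} = \left(79887 + \left(-1 + \left(-7 - 1\right) 13\right)^{2}\right) - - \frac{1}{501} = \left(79887 + \left(-1 - 104\right)^{2}\right) + \frac{1}{501} = \left(79887 + \left(-105\right)^{2}\right) + \frac{1}{501} = \left(79887 + 11025\right) + \frac{1}{501} = 90912 + \frac{1}{501} = \frac{45546913}{501}$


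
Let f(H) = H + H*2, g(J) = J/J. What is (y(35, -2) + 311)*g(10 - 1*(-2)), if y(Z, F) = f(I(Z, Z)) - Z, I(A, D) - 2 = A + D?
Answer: 492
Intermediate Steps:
g(J) = 1
I(A, D) = 2 + A + D (I(A, D) = 2 + (A + D) = 2 + A + D)
f(H) = 3*H (f(H) = H + 2*H = 3*H)
y(Z, F) = 6 + 5*Z (y(Z, F) = 3*(2 + Z + Z) - Z = 3*(2 + 2*Z) - Z = (6 + 6*Z) - Z = 6 + 5*Z)
(y(35, -2) + 311)*g(10 - 1*(-2)) = ((6 + 5*35) + 311)*1 = ((6 + 175) + 311)*1 = (181 + 311)*1 = 492*1 = 492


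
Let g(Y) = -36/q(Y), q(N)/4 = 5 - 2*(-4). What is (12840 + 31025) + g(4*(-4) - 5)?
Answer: 570236/13 ≈ 43864.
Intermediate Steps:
q(N) = 52 (q(N) = 4*(5 - 2*(-4)) = 4*(5 + 8) = 4*13 = 52)
g(Y) = -9/13 (g(Y) = -36/52 = -36*1/52 = -9/13)
(12840 + 31025) + g(4*(-4) - 5) = (12840 + 31025) - 9/13 = 43865 - 9/13 = 570236/13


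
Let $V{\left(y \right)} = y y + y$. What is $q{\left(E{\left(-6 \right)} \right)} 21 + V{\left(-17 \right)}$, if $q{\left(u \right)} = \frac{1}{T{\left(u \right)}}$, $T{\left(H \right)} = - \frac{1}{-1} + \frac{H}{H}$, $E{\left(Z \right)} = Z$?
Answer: $\frac{565}{2} \approx 282.5$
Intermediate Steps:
$V{\left(y \right)} = y + y^{2}$ ($V{\left(y \right)} = y^{2} + y = y + y^{2}$)
$T{\left(H \right)} = 2$ ($T{\left(H \right)} = \left(-1\right) \left(-1\right) + 1 = 1 + 1 = 2$)
$q{\left(u \right)} = \frac{1}{2}$
$q{\left(E{\left(-6 \right)} \right)} 21 + V{\left(-17 \right)} = \frac{1}{2} \cdot 21 - 17 \left(1 - 17\right) = \frac{21}{2} - -272 = \frac{21}{2} + 272 = \frac{565}{2}$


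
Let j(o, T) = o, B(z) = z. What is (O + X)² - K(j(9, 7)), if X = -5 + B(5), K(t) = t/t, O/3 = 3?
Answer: 80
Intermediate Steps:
O = 9 (O = 3*3 = 9)
K(t) = 1
X = 0 (X = -5 + 5 = 0)
(O + X)² - K(j(9, 7)) = (9 + 0)² - 1*1 = 9² - 1 = 81 - 1 = 80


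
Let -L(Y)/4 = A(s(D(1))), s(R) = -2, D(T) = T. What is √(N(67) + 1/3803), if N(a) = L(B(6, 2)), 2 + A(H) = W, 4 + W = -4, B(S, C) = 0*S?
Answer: √578516163/3803 ≈ 6.3246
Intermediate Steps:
B(S, C) = 0
W = -8 (W = -4 - 4 = -8)
A(H) = -10 (A(H) = -2 - 8 = -10)
L(Y) = 40 (L(Y) = -4*(-10) = 40)
N(a) = 40
√(N(67) + 1/3803) = √(40 + 1/3803) = √(152121/3803) = √578516163/3803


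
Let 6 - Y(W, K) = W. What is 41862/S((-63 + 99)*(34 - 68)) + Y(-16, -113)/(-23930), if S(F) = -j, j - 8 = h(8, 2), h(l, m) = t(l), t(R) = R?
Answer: -250439503/95720 ≈ -2616.4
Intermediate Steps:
h(l, m) = l
j = 16 (j = 8 + 8 = 16)
Y(W, K) = 6 - W
S(F) = -16 (S(F) = -1*16 = -16)
41862/S((-63 + 99)*(34 - 68)) + Y(-16, -113)/(-23930) = 41862/(-16) + (6 - 1*(-16))/(-23930) = 41862*(-1/16) + (6 + 16)*(-1/23930) = -20931/8 + 22*(-1/23930) = -20931/8 - 11/11965 = -250439503/95720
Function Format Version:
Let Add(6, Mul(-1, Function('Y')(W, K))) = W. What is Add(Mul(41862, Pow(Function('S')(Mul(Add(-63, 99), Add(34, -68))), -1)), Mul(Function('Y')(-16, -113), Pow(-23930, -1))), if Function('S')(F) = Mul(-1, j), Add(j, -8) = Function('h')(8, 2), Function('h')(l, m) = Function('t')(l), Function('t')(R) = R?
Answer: Rational(-250439503, 95720) ≈ -2616.4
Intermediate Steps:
Function('h')(l, m) = l
j = 16 (j = Add(8, 8) = 16)
Function('Y')(W, K) = Add(6, Mul(-1, W))
Function('S')(F) = -16 (Function('S')(F) = Mul(-1, 16) = -16)
Add(Mul(41862, Pow(Function('S')(Mul(Add(-63, 99), Add(34, -68))), -1)), Mul(Function('Y')(-16, -113), Pow(-23930, -1))) = Add(Mul(41862, Pow(-16, -1)), Mul(Add(6, Mul(-1, -16)), Pow(-23930, -1))) = Add(Mul(41862, Rational(-1, 16)), Mul(Add(6, 16), Rational(-1, 23930))) = Add(Rational(-20931, 8), Mul(22, Rational(-1, 23930))) = Add(Rational(-20931, 8), Rational(-11, 11965)) = Rational(-250439503, 95720)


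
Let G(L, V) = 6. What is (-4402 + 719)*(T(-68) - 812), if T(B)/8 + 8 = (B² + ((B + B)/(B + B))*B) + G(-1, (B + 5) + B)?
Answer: -131188460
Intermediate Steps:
T(B) = -16 + 8*B + 8*B² (T(B) = -64 + 8*((B² + ((B + B)/(B + B))*B) + 6) = -64 + 8*((B² + ((2*B)/((2*B)))*B) + 6) = -64 + 8*((B² + ((2*B)*(1/(2*B)))*B) + 6) = -64 + 8*((B² + 1*B) + 6) = -64 + 8*((B² + B) + 6) = -64 + 8*((B + B²) + 6) = -64 + 8*(6 + B + B²) = -64 + (48 + 8*B + 8*B²) = -16 + 8*B + 8*B²)
(-4402 + 719)*(T(-68) - 812) = (-4402 + 719)*((-16 + 8*(-68) + 8*(-68)²) - 812) = -3683*((-16 - 544 + 8*4624) - 812) = -3683*((-16 - 544 + 36992) - 812) = -3683*(36432 - 812) = -3683*35620 = -131188460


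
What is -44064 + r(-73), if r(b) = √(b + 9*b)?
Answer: -44064 + I*√730 ≈ -44064.0 + 27.019*I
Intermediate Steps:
r(b) = √10*√b (r(b) = √(10*b) = √10*√b)
-44064 + r(-73) = -44064 + √10*√(-73) = -44064 + √10*(I*√73) = -44064 + I*√730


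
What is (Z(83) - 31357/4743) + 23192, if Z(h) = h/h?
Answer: 109973042/4743 ≈ 23186.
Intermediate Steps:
Z(h) = 1
(Z(83) - 31357/4743) + 23192 = (1 - 31357/4743) + 23192 = -26614/4743 + 23192 = 109973042/4743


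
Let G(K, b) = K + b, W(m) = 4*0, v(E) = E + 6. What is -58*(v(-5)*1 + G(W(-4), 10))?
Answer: -638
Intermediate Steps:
v(E) = 6 + E
W(m) = 0
-58*(v(-5)*1 + G(W(-4), 10)) = -58*((6 - 5)*1 + (0 + 10)) = -58*(1*1 + 10) = -58*(1 + 10) = -58*11 = -638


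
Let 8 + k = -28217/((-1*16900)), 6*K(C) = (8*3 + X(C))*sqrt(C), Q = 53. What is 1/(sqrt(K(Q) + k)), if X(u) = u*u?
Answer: 130*sqrt(3)/sqrt(-320949 + 23938850*sqrt(53)) ≈ 0.017072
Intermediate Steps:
X(u) = u**2
K(C) = sqrt(C)*(24 + C**2)/6 (K(C) = ((8*3 + C**2)*sqrt(C))/6 = ((24 + C**2)*sqrt(C))/6 = (sqrt(C)*(24 + C**2))/6 = sqrt(C)*(24 + C**2)/6)
k = -106983/16900 (k = -8 - 28217/((-1*16900)) = -8 - 28217/(-16900) = -8 - 28217*(-1/16900) = -8 + 28217/16900 = -106983/16900 ≈ -6.3304)
1/(sqrt(K(Q) + k)) = 1/(sqrt(sqrt(53)*(24 + 53**2)/6 - 106983/16900)) = 1/(sqrt(sqrt(53)*(24 + 2809)/6 - 106983/16900)) = 1/(sqrt((1/6)*sqrt(53)*2833 - 106983/16900)) = 1/(sqrt(2833*sqrt(53)/6 - 106983/16900)) = 1/(sqrt(-106983/16900 + 2833*sqrt(53)/6)) = 1/sqrt(-106983/16900 + 2833*sqrt(53)/6)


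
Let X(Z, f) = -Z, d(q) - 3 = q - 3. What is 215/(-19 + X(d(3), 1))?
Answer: -215/22 ≈ -9.7727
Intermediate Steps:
d(q) = q (d(q) = 3 + (q - 3) = 3 + (-3 + q) = q)
215/(-19 + X(d(3), 1)) = 215/(-19 - 1*3) = 215/(-19 - 3) = 215/(-22) = 215*(-1/22) = -215/22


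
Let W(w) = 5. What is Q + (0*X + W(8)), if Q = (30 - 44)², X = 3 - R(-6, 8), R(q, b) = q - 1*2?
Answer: 201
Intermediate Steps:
R(q, b) = -2 + q (R(q, b) = q - 2 = -2 + q)
X = 11 (X = 3 - (-2 - 6) = 3 - 1*(-8) = 3 + 8 = 11)
Q = 196 (Q = (-14)² = 196)
Q + (0*X + W(8)) = 196 + (0*11 + 5) = 196 + (0 + 5) = 196 + 5 = 201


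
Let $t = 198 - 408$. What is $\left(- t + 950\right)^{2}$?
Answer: $1345600$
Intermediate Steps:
$t = -210$
$\left(- t + 950\right)^{2} = \left(\left(-1\right) \left(-210\right) + 950\right)^{2} = \left(210 + 950\right)^{2} = 1160^{2} = 1345600$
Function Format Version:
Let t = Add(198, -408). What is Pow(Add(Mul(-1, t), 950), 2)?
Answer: 1345600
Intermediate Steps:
t = -210
Pow(Add(Mul(-1, t), 950), 2) = Pow(Add(Mul(-1, -210), 950), 2) = Pow(Add(210, 950), 2) = Pow(1160, 2) = 1345600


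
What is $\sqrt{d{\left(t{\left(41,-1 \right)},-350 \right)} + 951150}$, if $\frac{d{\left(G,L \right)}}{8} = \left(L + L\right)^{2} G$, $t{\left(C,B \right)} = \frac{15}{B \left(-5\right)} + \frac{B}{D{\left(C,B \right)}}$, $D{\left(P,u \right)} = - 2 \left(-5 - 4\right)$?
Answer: $\frac{5 \sqrt{4497614}}{3} \approx 3534.6$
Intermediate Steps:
$D{\left(P,u \right)} = 18$ ($D{\left(P,u \right)} = \left(-2\right) \left(-9\right) = 18$)
$t{\left(C,B \right)} = - \frac{3}{B} + \frac{B}{18}$ ($t{\left(C,B \right)} = \frac{15}{B \left(-5\right)} + \frac{B}{18} = \frac{15}{\left(-5\right) B} + B \frac{1}{18} = 15 \left(- \frac{1}{5 B}\right) + \frac{B}{18} = - \frac{3}{B} + \frac{B}{18}$)
$d{\left(G,L \right)} = 32 G L^{2}$ ($d{\left(G,L \right)} = 8 \left(L + L\right)^{2} G = 8 \left(2 L\right)^{2} G = 8 \cdot 4 L^{2} G = 8 \cdot 4 G L^{2} = 32 G L^{2}$)
$\sqrt{d{\left(t{\left(41,-1 \right)},-350 \right)} + 951150} = \sqrt{32 \left(- \frac{3}{-1} + \frac{1}{18} \left(-1\right)\right) \left(-350\right)^{2} + 951150} = \sqrt{32 \left(\left(-3\right) \left(-1\right) - \frac{1}{18}\right) 122500 + 951150} = \sqrt{32 \left(3 - \frac{1}{18}\right) 122500 + 951150} = \sqrt{32 \cdot \frac{53}{18} \cdot 122500 + 951150} = \sqrt{\frac{103880000}{9} + 951150} = \sqrt{\frac{112440350}{9}} = \frac{5 \sqrt{4497614}}{3}$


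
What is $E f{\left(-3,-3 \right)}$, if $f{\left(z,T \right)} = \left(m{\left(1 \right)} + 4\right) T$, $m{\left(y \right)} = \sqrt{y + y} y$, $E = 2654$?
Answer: $-31848 - 7962 \sqrt{2} \approx -43108.0$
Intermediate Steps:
$m{\left(y \right)} = \sqrt{2} y^{\frac{3}{2}}$ ($m{\left(y \right)} = \sqrt{2 y} y = \sqrt{2} \sqrt{y} y = \sqrt{2} y^{\frac{3}{2}}$)
$f{\left(z,T \right)} = T \left(4 + \sqrt{2}\right)$ ($f{\left(z,T \right)} = \left(\sqrt{2} \cdot 1^{\frac{3}{2}} + 4\right) T = \left(\sqrt{2} \cdot 1 + 4\right) T = \left(\sqrt{2} + 4\right) T = \left(4 + \sqrt{2}\right) T = T \left(4 + \sqrt{2}\right)$)
$E f{\left(-3,-3 \right)} = 2654 \left(- 3 \left(4 + \sqrt{2}\right)\right) = 2654 \left(-12 - 3 \sqrt{2}\right) = -31848 - 7962 \sqrt{2}$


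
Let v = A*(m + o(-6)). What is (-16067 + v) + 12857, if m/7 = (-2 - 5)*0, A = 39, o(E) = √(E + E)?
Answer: -3210 + 78*I*√3 ≈ -3210.0 + 135.1*I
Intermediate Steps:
o(E) = √2*√E (o(E) = √(2*E) = √2*√E)
m = 0 (m = 7*((-2 - 5)*0) = 7*(-7*0) = 7*0 = 0)
v = 78*I*√3 (v = 39*(0 + √2*√(-6)) = 39*(0 + √2*(I*√6)) = 39*(0 + 2*I*√3) = 39*(2*I*√3) = 78*I*√3 ≈ 135.1*I)
(-16067 + v) + 12857 = (-16067 + 78*I*√3) + 12857 = -3210 + 78*I*√3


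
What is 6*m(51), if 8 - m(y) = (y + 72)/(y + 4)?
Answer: 1902/55 ≈ 34.582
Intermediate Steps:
m(y) = 8 - (72 + y)/(4 + y) (m(y) = 8 - (y + 72)/(y + 4) = 8 - (72 + y)/(4 + y))
6*m(51) = 6*((-40 + 7*51)/(4 + 51)) = 6*((-40 + 357)/55) = 6*((1/55)*317) = 6*(317/55) = 1902/55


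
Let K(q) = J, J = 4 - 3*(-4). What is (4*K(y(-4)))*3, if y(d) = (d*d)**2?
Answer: 192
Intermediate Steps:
J = 16 (J = 4 + 12 = 16)
y(d) = d**4 (y(d) = (d**2)**2 = d**4)
K(q) = 16
(4*K(y(-4)))*3 = (4*16)*3 = 64*3 = 192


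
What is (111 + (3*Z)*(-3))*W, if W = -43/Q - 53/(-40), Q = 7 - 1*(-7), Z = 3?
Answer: -1467/10 ≈ -146.70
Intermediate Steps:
Q = 14 (Q = 7 + 7 = 14)
W = -489/280 (W = -43/14 - 53/(-40) = -43*1/14 - 53*(-1/40) = -43/14 + 53/40 = -489/280 ≈ -1.7464)
(111 + (3*Z)*(-3))*W = (111 + (3*3)*(-3))*(-489/280) = (111 + 9*(-3))*(-489/280) = (111 - 27)*(-489/280) = 84*(-489/280) = -1467/10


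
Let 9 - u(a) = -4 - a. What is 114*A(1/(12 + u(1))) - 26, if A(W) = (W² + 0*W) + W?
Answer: -7249/338 ≈ -21.447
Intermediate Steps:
u(a) = 13 + a (u(a) = 9 - (-4 - a) = 9 + (4 + a) = 13 + a)
A(W) = W + W² (A(W) = (W² + 0) + W = W² + W = W + W²)
114*A(1/(12 + u(1))) - 26 = 114*((1 + 1/(12 + (13 + 1)))/(12 + (13 + 1))) - 26 = 114*((1 + 1/(12 + 14))/(12 + 14)) - 26 = 114*((1 + 1/26)/26) - 26 = 114*((1/26)*(27/26)) - 26 = 114*(27/676) - 26 = 1539/338 - 26 = -7249/338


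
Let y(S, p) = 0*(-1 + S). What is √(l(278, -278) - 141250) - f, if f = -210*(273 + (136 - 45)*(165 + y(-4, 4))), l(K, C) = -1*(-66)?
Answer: 3210480 + 8*I*√2206 ≈ 3.2105e+6 + 375.74*I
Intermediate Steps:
l(K, C) = 66
y(S, p) = 0
f = -3210480 (f = -210*(273 + (136 - 45)*(165 + 0)) = -210*(273 + 91*165) = -210*(273 + 15015) = -210*15288 = -3210480)
√(l(278, -278) - 141250) - f = √(66 - 141250) - 1*(-3210480) = √(-141184) + 3210480 = 8*I*√2206 + 3210480 = 3210480 + 8*I*√2206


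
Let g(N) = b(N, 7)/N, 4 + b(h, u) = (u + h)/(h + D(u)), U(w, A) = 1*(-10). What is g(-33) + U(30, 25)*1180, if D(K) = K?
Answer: -129799/11 ≈ -11800.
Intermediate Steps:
U(w, A) = -10
b(h, u) = -3 (b(h, u) = -4 + (u + h)/(h + u) = -4 + (h + u)/(h + u) = -4 + 1 = -3)
g(N) = -3/N
g(-33) + U(30, 25)*1180 = -3/(-33) - 10*1180 = -3*(-1/33) - 11800 = 1/11 - 11800 = -129799/11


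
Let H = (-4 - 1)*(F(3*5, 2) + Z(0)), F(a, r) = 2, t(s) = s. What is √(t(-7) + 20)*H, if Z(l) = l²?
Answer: -10*√13 ≈ -36.056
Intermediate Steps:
H = -10 (H = (-4 - 1)*(2 + 0²) = -5*(2 + 0) = -5*2 = -10)
√(t(-7) + 20)*H = √(-7 + 20)*(-10) = √13*(-10) = -10*√13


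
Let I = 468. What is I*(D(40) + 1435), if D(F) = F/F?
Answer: 672048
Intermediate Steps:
D(F) = 1
I*(D(40) + 1435) = 468*(1 + 1435) = 468*1436 = 672048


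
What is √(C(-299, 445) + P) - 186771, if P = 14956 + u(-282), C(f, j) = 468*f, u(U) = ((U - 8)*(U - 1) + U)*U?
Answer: -186771 + 2*I*√5797298 ≈ -1.8677e+5 + 4815.5*I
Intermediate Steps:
u(U) = U*(U + (-1 + U)*(-8 + U)) (u(U) = ((-8 + U)*(-1 + U) + U)*U = ((-1 + U)*(-8 + U) + U)*U = (U + (-1 + U)*(-8 + U))*U = U*(U + (-1 + U)*(-8 + U)))
P = -23049260 (P = 14956 - 282*(8 + (-282)² - 8*(-282)) = 14956 - 282*(8 + 79524 + 2256) = 14956 - 282*81788 = 14956 - 23064216 = -23049260)
√(C(-299, 445) + P) - 186771 = √(468*(-299) - 23049260) - 186771 = √(-139932 - 23049260) - 186771 = √(-23189192) - 186771 = 2*I*√5797298 - 186771 = -186771 + 2*I*√5797298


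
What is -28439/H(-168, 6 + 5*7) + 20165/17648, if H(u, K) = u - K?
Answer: 506105957/3688432 ≈ 137.21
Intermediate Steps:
-28439/H(-168, 6 + 5*7) + 20165/17648 = -28439/(-168 - (6 + 5*7)) + 20165/17648 = -28439/(-168 - (6 + 35)) + 20165*(1/17648) = -28439/(-168 - 1*41) + 20165/17648 = -28439/(-168 - 41) + 20165/17648 = -28439/(-209) + 20165/17648 = -28439*(-1/209) + 20165/17648 = 28439/209 + 20165/17648 = 506105957/3688432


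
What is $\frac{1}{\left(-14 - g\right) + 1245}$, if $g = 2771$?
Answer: $- \frac{1}{1540} \approx -0.00064935$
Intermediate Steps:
$\frac{1}{\left(-14 - g\right) + 1245} = \frac{1}{\left(-14 - 2771\right) + 1245} = \frac{1}{-2785 + 1245} = \frac{1}{-1540} = - \frac{1}{1540}$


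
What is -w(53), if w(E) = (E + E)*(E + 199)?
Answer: -26712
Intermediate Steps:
w(E) = 2*E*(199 + E) (w(E) = (2*E)*(199 + E) = 2*E*(199 + E))
-w(53) = -2*53*(199 + 53) = -2*53*252 = -1*26712 = -26712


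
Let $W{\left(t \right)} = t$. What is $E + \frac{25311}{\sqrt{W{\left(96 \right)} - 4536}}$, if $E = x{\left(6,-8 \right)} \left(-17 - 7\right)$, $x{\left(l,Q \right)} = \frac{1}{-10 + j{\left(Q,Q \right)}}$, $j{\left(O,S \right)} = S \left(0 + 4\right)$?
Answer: $\frac{4}{7} - \frac{8437 i \sqrt{1110}}{740} \approx 0.57143 - 379.85 i$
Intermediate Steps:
$j{\left(O,S \right)} = 4 S$ ($j{\left(O,S \right)} = S 4 = 4 S$)
$x{\left(l,Q \right)} = \frac{1}{-10 + 4 Q}$
$E = \frac{4}{7}$ ($E = \frac{1}{2 \left(-5 + 2 \left(-8\right)\right)} \left(-17 - 7\right) = \frac{1}{2 \left(-5 - 16\right)} \left(-24\right) = \frac{1}{2 \left(-21\right)} \left(-24\right) = \frac{1}{2} \left(- \frac{1}{21}\right) \left(-24\right) = \left(- \frac{1}{42}\right) \left(-24\right) = \frac{4}{7} \approx 0.57143$)
$E + \frac{25311}{\sqrt{W{\left(96 \right)} - 4536}} = \frac{4}{7} + \frac{25311}{\sqrt{96 - 4536}} = \frac{4}{7} + \frac{25311}{\sqrt{-4440}} = \frac{4}{7} + \frac{25311}{2 i \sqrt{1110}} = \frac{4}{7} + 25311 \left(- \frac{i \sqrt{1110}}{2220}\right) = \frac{4}{7} - \frac{8437 i \sqrt{1110}}{740}$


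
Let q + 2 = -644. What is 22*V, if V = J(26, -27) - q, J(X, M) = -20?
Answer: 13772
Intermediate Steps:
q = -646 (q = -2 - 644 = -646)
V = 626 (V = -20 - 1*(-646) = -20 + 646 = 626)
22*V = 22*626 = 13772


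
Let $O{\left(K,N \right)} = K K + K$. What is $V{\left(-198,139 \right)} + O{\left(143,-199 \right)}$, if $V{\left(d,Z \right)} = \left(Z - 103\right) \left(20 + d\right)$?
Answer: $14184$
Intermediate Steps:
$O{\left(K,N \right)} = K + K^{2}$ ($O{\left(K,N \right)} = K^{2} + K = K + K^{2}$)
$V{\left(d,Z \right)} = \left(-103 + Z\right) \left(20 + d\right)$
$V{\left(-198,139 \right)} + O{\left(143,-199 \right)} = \left(-2060 - -20394 + 20 \cdot 139 + 139 \left(-198\right)\right) + 143 \left(1 + 143\right) = \left(-2060 + 20394 + 2780 - 27522\right) + 143 \cdot 144 = -6408 + 20592 = 14184$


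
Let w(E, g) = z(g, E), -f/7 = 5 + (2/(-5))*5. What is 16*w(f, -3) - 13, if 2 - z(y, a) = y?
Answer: 67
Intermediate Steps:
z(y, a) = 2 - y
f = -21 (f = -7*(5 + (2/(-5))*5) = -7*(5 + (2*(-⅕))*5) = -7*(5 - ⅖*5) = -7*(5 - 2) = -7*3 = -21)
w(E, g) = 2 - g
16*w(f, -3) - 13 = 16*(2 - 1*(-3)) - 13 = 16*(2 + 3) - 13 = 16*5 - 13 = 80 - 13 = 67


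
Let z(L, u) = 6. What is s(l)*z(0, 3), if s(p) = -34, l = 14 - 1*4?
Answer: -204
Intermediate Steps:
l = 10 (l = 14 - 4 = 10)
s(l)*z(0, 3) = -34*6 = -204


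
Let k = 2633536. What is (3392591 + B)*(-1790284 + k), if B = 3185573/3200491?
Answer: 9155996610513856008/3200491 ≈ 2.8608e+12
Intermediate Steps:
B = 3185573/3200491 (B = 3185573*(1/3200491) = 3185573/3200491 ≈ 0.99534)
(3392591 + B)*(-1790284 + k) = (3392591 + 3185573/3200491)*(-1790284 + 2633536) = (10857960147754/3200491)*843252 = 9155996610513856008/3200491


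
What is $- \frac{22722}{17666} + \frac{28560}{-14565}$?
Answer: $- \frac{27849563}{8576843} \approx -3.2471$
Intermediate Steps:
$- \frac{22722}{17666} + \frac{28560}{-14565} = \left(-22722\right) \frac{1}{17666} + 28560 \left(- \frac{1}{14565}\right) = - \frac{11361}{8833} - \frac{1904}{971} = - \frac{27849563}{8576843}$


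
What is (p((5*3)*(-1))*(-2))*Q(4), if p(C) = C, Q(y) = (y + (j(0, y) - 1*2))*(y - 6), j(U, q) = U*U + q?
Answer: -360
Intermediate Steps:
j(U, q) = q + U² (j(U, q) = U² + q = q + U²)
Q(y) = (-6 + y)*(-2 + 2*y) (Q(y) = (y + ((y + 0²) - 1*2))*(y - 6) = (y + ((y + 0) - 2))*(-6 + y) = (y + (y - 2))*(-6 + y) = (y + (-2 + y))*(-6 + y) = (-2 + 2*y)*(-6 + y) = (-6 + y)*(-2 + 2*y))
(p((5*3)*(-1))*(-2))*Q(4) = (((5*3)*(-1))*(-2))*(12 - 14*4 + 2*4²) = ((15*(-1))*(-2))*(12 - 56 + 2*16) = (-15*(-2))*(12 - 56 + 32) = 30*(-12) = -360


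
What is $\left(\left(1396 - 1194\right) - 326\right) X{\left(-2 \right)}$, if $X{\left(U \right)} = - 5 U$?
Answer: $-1240$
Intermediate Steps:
$\left(\left(1396 - 1194\right) - 326\right) X{\left(-2 \right)} = \left(\left(1396 - 1194\right) - 326\right) \left(\left(-5\right) \left(-2\right)\right) = \left(202 - 326\right) 10 = \left(-124\right) 10 = -1240$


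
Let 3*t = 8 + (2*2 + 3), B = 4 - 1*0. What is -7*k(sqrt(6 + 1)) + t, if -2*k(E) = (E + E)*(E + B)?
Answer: 54 + 28*sqrt(7) ≈ 128.08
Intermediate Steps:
B = 4 (B = 4 + 0 = 4)
t = 5 (t = (8 + (2*2 + 3))/3 = (8 + (4 + 3))/3 = (8 + 7)/3 = (1/3)*15 = 5)
k(E) = -E*(4 + E) (k(E) = -(E + E)*(E + 4)/2 = -2*E*(4 + E)/2 = -E*(4 + E))
-7*k(sqrt(6 + 1)) + t = -(-7)*sqrt(6 + 1)*(4 + sqrt(6 + 1)) + 5 = -(-7)*sqrt(7)*(4 + sqrt(7)) + 5 = 7*sqrt(7)*(4 + sqrt(7)) + 5 = 5 + 7*sqrt(7)*(4 + sqrt(7))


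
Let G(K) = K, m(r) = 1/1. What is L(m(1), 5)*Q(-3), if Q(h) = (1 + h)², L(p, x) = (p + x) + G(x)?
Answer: 44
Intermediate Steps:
m(r) = 1
L(p, x) = p + 2*x (L(p, x) = (p + x) + x = p + 2*x)
L(m(1), 5)*Q(-3) = (1 + 2*5)*(1 - 3)² = (1 + 10)*(-2)² = 11*4 = 44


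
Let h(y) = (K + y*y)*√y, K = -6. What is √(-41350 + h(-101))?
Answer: √(-41350 + 10195*I*√101) ≈ 185.93 + 275.53*I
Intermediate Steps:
h(y) = √y*(-6 + y²) (h(y) = (-6 + y*y)*√y = (-6 + y²)*√y = √y*(-6 + y²))
√(-41350 + h(-101)) = √(-41350 + √(-101)*(-6 + (-101)²)) = √(-41350 + (I*√101)*(-6 + 10201)) = √(-41350 + (I*√101)*10195) = √(-41350 + 10195*I*√101)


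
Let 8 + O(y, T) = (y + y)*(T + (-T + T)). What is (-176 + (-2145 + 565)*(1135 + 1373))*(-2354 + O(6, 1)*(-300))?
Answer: 14083848064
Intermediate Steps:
O(y, T) = -8 + 2*T*y (O(y, T) = -8 + (y + y)*(T + (-T + T)) = -8 + (2*y)*(T + 0) = -8 + (2*y)*T = -8 + 2*T*y)
(-176 + (-2145 + 565)*(1135 + 1373))*(-2354 + O(6, 1)*(-300)) = (-176 + (-2145 + 565)*(1135 + 1373))*(-2354 + (-8 + 2*1*6)*(-300)) = (-176 - 1580*2508)*(-2354 + (-8 + 12)*(-300)) = (-176 - 3962640)*(-2354 + 4*(-300)) = -3962816*(-2354 - 1200) = -3962816*(-3554) = 14083848064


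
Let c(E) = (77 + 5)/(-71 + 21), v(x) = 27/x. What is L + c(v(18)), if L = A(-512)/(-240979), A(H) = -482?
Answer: -9868089/6024475 ≈ -1.6380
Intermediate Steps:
c(E) = -41/25 (c(E) = 82/(-50) = 82*(-1/50) = -41/25)
L = 482/240979 (L = -482/(-240979) = -482*(-1/240979) = 482/240979 ≈ 0.0020002)
L + c(v(18)) = 482/240979 - 41/25 = -9868089/6024475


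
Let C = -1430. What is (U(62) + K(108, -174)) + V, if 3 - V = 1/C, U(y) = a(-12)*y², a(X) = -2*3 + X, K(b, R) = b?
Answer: -98785829/1430 ≈ -69081.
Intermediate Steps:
a(X) = -6 + X
U(y) = -18*y² (U(y) = (-6 - 12)*y² = -18*y²)
V = 4291/1430 (V = 3 - 1/(-1430) = 3 - 1*(-1/1430) = 3 + 1/1430 = 4291/1430 ≈ 3.0007)
(U(62) + K(108, -174)) + V = (-18*62² + 108) + 4291/1430 = (-18*3844 + 108) + 4291/1430 = (-69192 + 108) + 4291/1430 = -69084 + 4291/1430 = -98785829/1430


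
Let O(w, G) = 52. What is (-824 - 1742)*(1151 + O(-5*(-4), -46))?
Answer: -3086898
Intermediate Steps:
(-824 - 1742)*(1151 + O(-5*(-4), -46)) = (-824 - 1742)*(1151 + 52) = -2566*1203 = -3086898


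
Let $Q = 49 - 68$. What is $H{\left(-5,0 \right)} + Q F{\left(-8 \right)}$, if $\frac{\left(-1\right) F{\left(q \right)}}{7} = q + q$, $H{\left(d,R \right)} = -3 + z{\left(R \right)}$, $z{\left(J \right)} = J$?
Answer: $-2131$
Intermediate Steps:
$H{\left(d,R \right)} = -3 + R$
$F{\left(q \right)} = - 14 q$ ($F{\left(q \right)} = - 7 \left(q + q\right) = - 7 \cdot 2 q = - 14 q$)
$Q = -19$ ($Q = 49 - 68 = -19$)
$H{\left(-5,0 \right)} + Q F{\left(-8 \right)} = \left(-3 + 0\right) - 19 \left(\left(-14\right) \left(-8\right)\right) = -3 - 2128 = -2131$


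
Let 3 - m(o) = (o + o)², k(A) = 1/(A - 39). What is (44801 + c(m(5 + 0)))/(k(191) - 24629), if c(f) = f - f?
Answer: -6809752/3743607 ≈ -1.8190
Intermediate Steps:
k(A) = 1/(-39 + A)
m(o) = 3 - 4*o² (m(o) = 3 - (o + o)² = 3 - (2*o)² = 3 - 4*o²)
c(f) = 0
(44801 + c(m(5 + 0)))/(k(191) - 24629) = (44801 + 0)/(1/(-39 + 191) - 24629) = 44801/(1/152 - 24629) = 44801/(-3743607/152) = 44801*(-152/3743607) = -6809752/3743607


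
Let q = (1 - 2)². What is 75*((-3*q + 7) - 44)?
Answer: -3000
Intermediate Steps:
q = 1 (q = (-1)² = 1)
75*((-3*q + 7) - 44) = 75*((-3*1 + 7) - 44) = 75*((-3 + 7) - 44) = 75*(4 - 44) = 75*(-40) = -3000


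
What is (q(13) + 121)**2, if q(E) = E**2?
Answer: 84100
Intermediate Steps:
(q(13) + 121)**2 = (13**2 + 121)**2 = (169 + 121)**2 = 290**2 = 84100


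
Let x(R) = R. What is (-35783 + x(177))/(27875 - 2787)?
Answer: -17803/12544 ≈ -1.4192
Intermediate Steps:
(-35783 + x(177))/(27875 - 2787) = (-35783 + 177)/(27875 - 2787) = -35606/25088 = -35606*1/25088 = -17803/12544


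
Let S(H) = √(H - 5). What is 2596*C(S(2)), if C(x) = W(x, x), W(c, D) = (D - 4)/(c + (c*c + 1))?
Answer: 28556/7 + 5192*I*√3/7 ≈ 4079.4 + 1284.7*I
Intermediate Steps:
S(H) = √(-5 + H)
W(c, D) = (-4 + D)/(1 + c + c²) (W(c, D) = (-4 + D)/(c + (c² + 1)) = (-4 + D)/(c + (1 + c²)) = (-4 + D)/(1 + c + c²))
C(x) = (-4 + x)/(1 + x + x²)
2596*C(S(2)) = 2596*((-4 + √(-5 + 2))/(1 + √(-5 + 2) + (√(-5 + 2))²)) = 2596*((-4 + √(-3))/(1 + √(-3) + (√(-3))²)) = 2596*((-4 + I*√3)/(1 + I*√3 + (I*√3)²)) = 2596*((-4 + I*√3)/(1 + I*√3 - 3)) = 2596*((-4 + I*√3)/(-2 + I*√3)) = 2596*(-4 + I*√3)/(-2 + I*√3)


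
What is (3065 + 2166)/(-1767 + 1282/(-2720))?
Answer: -7114160/2403761 ≈ -2.9596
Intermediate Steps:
(3065 + 2166)/(-1767 + 1282/(-2720)) = 5231/(-1767 + 1282*(-1/2720)) = 5231/(-1767 - 641/1360) = 5231/(-2403761/1360) = 5231*(-1360/2403761) = -7114160/2403761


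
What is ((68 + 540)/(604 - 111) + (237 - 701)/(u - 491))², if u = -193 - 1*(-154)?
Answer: 75898046016/17068116025 ≈ 4.4468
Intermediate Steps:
u = -39 (u = -193 + 154 = -39)
((68 + 540)/(604 - 111) + (237 - 701)/(u - 491))² = ((68 + 540)/(604 - 111) + (237 - 701)/(-39 - 491))² = (608/493 - 464/(-530))² = (608*(1/493) - 464*(-1/530))² = (608/493 + 232/265)² = (275496/130645)² = 75898046016/17068116025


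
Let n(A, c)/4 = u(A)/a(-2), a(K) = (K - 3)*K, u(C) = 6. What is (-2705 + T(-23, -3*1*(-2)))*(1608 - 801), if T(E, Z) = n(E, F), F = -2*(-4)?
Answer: -10904991/5 ≈ -2.1810e+6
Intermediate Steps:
F = 8
a(K) = K*(-3 + K) (a(K) = (-3 + K)*K = K*(-3 + K))
n(A, c) = 12/5 (n(A, c) = 4*(6/((-2*(-3 - 2)))) = 4*(6/((-2*(-5)))) = 4*(6/10) = 4*(6*(⅒)) = 4*(⅗) = 12/5)
T(E, Z) = 12/5
(-2705 + T(-23, -3*1*(-2)))*(1608 - 801) = (-2705 + 12/5)*(1608 - 801) = -13513/5*807 = -10904991/5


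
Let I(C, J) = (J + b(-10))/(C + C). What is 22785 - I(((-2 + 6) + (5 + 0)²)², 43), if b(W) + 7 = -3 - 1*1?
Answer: 19162169/841 ≈ 22785.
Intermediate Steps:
b(W) = -11 (b(W) = -7 + (-3 - 1*1) = -7 + (-3 - 1) = -7 - 4 = -11)
I(C, J) = (-11 + J)/(2*C) (I(C, J) = (J - 11)/(C + C) = (-11 + J)/((2*C)) = (-11 + J)*(1/(2*C)) = (-11 + J)/(2*C))
22785 - I(((-2 + 6) + (5 + 0)²)², 43) = 22785 - (-11 + 43)/(2*(((-2 + 6) + (5 + 0)²)²)) = 22785 - 32/(2*((4 + 5²)²)) = 22785 - 32/(2*((4 + 25)²)) = 22785 - 32/(2*(29²)) = 22785 - 32/(2*841) = 22785 - 1*16/841 = 22785 - 16/841 = 19162169/841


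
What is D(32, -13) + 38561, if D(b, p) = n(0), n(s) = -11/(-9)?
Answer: 347060/9 ≈ 38562.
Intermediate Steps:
n(s) = 11/9 (n(s) = -11*(-1/9) = 11/9)
D(b, p) = 11/9
D(32, -13) + 38561 = 11/9 + 38561 = 347060/9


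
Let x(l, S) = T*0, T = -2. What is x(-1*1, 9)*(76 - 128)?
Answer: 0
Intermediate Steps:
x(l, S) = 0 (x(l, S) = -2*0 = 0)
x(-1*1, 9)*(76 - 128) = 0*(76 - 128) = 0*(-52) = 0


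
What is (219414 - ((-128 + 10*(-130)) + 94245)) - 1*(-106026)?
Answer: 232623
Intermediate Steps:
(219414 - ((-128 + 10*(-130)) + 94245)) - 1*(-106026) = (219414 - ((-128 - 1300) + 94245)) + 106026 = (219414 - (-1428 + 94245)) + 106026 = (219414 - 1*92817) + 106026 = (219414 - 92817) + 106026 = 126597 + 106026 = 232623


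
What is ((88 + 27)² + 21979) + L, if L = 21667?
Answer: 56871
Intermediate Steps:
((88 + 27)² + 21979) + L = ((88 + 27)² + 21979) + 21667 = (115² + 21979) + 21667 = (13225 + 21979) + 21667 = 35204 + 21667 = 56871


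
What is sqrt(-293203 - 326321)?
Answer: 6*I*sqrt(17209) ≈ 787.1*I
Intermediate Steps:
sqrt(-293203 - 326321) = sqrt(-619524) = 6*I*sqrt(17209)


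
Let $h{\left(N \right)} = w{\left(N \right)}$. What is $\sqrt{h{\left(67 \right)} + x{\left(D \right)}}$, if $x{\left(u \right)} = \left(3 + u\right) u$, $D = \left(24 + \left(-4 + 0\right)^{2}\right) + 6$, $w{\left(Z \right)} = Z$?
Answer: $\sqrt{2321} \approx 48.177$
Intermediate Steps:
$h{\left(N \right)} = N$
$D = 46$ ($D = \left(24 + \left(-4\right)^{2}\right) + 6 = \left(24 + 16\right) + 6 = 40 + 6 = 46$)
$x{\left(u \right)} = u \left(3 + u\right)$
$\sqrt{h{\left(67 \right)} + x{\left(D \right)}} = \sqrt{67 + 46 \left(3 + 46\right)} = \sqrt{67 + 46 \cdot 49} = \sqrt{67 + 2254} = \sqrt{2321}$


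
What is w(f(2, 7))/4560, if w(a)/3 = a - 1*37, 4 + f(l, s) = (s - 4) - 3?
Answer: -41/1520 ≈ -0.026974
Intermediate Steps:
f(l, s) = -11 + s (f(l, s) = -4 + ((s - 4) - 3) = -4 + ((-4 + s) - 3) = -4 + (-7 + s) = -11 + s)
w(a) = -111 + 3*a (w(a) = 3*(a - 1*37) = 3*(a - 37) = 3*(-37 + a) = -111 + 3*a)
w(f(2, 7))/4560 = (-111 + 3*(-11 + 7))/4560 = (-111 + 3*(-4))*(1/4560) = (-111 - 12)*(1/4560) = -123*1/4560 = -41/1520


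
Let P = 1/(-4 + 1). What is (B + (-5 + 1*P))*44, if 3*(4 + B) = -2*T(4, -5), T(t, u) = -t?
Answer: -880/3 ≈ -293.33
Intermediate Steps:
P = -⅓ (P = 1/(-3) = -⅓ ≈ -0.33333)
B = -4/3 (B = -4 + (-(-2)*4)/3 = -4 + (-2*(-4))/3 = -4 + (⅓)*8 = -4 + 8/3 = -4/3 ≈ -1.3333)
(B + (-5 + 1*P))*44 = (-4/3 + (-5 + 1*(-⅓)))*44 = (-4/3 + (-5 - ⅓))*44 = (-4/3 - 16/3)*44 = -20/3*44 = -880/3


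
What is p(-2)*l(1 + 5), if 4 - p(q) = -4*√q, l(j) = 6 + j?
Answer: 48 + 48*I*√2 ≈ 48.0 + 67.882*I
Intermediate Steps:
p(q) = 4 + 4*√q (p(q) = 4 - (-4)*√q = 4 + 4*√q)
p(-2)*l(1 + 5) = (4 + 4*√(-2))*(6 + (1 + 5)) = (4 + 4*(I*√2))*(6 + 6) = (4 + 4*I*√2)*12 = 48 + 48*I*√2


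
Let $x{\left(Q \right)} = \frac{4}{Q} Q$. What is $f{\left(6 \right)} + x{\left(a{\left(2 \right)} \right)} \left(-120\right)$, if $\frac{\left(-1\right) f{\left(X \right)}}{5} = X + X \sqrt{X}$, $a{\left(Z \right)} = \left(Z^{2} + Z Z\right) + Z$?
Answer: $-510 - 30 \sqrt{6} \approx -583.48$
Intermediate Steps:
$a{\left(Z \right)} = Z + 2 Z^{2}$ ($a{\left(Z \right)} = \left(Z^{2} + Z^{2}\right) + Z = 2 Z^{2} + Z = Z + 2 Z^{2}$)
$x{\left(Q \right)} = 4$
$f{\left(X \right)} = - 5 X - 5 X^{\frac{3}{2}}$ ($f{\left(X \right)} = - 5 \left(X + X \sqrt{X}\right) = - 5 \left(X + X^{\frac{3}{2}}\right) = - 5 X - 5 X^{\frac{3}{2}}$)
$f{\left(6 \right)} + x{\left(a{\left(2 \right)} \right)} \left(-120\right) = \left(\left(-5\right) 6 - 5 \cdot 6^{\frac{3}{2}}\right) + 4 \left(-120\right) = \left(-30 - 5 \cdot 6 \sqrt{6}\right) - 480 = \left(-30 - 30 \sqrt{6}\right) - 480 = -510 - 30 \sqrt{6}$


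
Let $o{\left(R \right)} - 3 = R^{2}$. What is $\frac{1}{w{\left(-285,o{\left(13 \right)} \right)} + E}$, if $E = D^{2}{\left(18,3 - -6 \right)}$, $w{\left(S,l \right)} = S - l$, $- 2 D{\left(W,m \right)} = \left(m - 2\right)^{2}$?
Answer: $\frac{4}{573} \approx 0.0069808$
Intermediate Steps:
$D{\left(W,m \right)} = - \frac{\left(-2 + m\right)^{2}}{2}$ ($D{\left(W,m \right)} = - \frac{\left(m - 2\right)^{2}}{2} = - \frac{\left(-2 + m\right)^{2}}{2}$)
$o{\left(R \right)} = 3 + R^{2}$
$E = \frac{2401}{4}$ ($E = \left(- \frac{\left(-2 + \left(3 - -6\right)\right)^{2}}{2}\right)^{2} = \left(- \frac{\left(-2 + \left(3 + 6\right)\right)^{2}}{2}\right)^{2} = \left(- \frac{\left(-2 + 9\right)^{2}}{2}\right)^{2} = \left(- \frac{7^{2}}{2}\right)^{2} = \left(\left(- \frac{1}{2}\right) 49\right)^{2} = \left(- \frac{49}{2}\right)^{2} = \frac{2401}{4} \approx 600.25$)
$\frac{1}{w{\left(-285,o{\left(13 \right)} \right)} + E} = \frac{1}{\left(-285 - \left(3 + 13^{2}\right)\right) + \frac{2401}{4}} = \frac{1}{\left(-285 - \left(3 + 169\right)\right) + \frac{2401}{4}} = \frac{1}{\left(-285 - 172\right) + \frac{2401}{4}} = \frac{1}{-457 + \frac{2401}{4}} = \frac{1}{\frac{573}{4}} = \frac{4}{573}$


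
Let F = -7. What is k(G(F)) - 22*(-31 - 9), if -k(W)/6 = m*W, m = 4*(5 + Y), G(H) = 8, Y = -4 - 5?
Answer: 1648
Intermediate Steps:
Y = -9
m = -16 (m = 4*(5 - 9) = 4*(-4) = -16)
k(W) = 96*W (k(W) = -(-96)*W = 96*W)
k(G(F)) - 22*(-31 - 9) = 96*8 - 22*(-31 - 9) = 768 - 22*(-40) = 768 + 880 = 1648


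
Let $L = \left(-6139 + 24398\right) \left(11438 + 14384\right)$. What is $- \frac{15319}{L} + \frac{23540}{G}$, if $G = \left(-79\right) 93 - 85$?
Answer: $- \frac{693677800608}{219004270621} \approx -3.1674$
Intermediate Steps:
$G = -7432$ ($G = -7347 - 85 = -7432$)
$L = 471483898$ ($L = 18259 \cdot 25822 = 471483898$)
$- \frac{15319}{L} + \frac{23540}{G} = - \frac{15319}{471483898} + \frac{23540}{-7432} = \left(-15319\right) \frac{1}{471483898} + 23540 \left(- \frac{1}{7432}\right) = - \frac{15319}{471483898} - \frac{5885}{1858} = - \frac{693677800608}{219004270621}$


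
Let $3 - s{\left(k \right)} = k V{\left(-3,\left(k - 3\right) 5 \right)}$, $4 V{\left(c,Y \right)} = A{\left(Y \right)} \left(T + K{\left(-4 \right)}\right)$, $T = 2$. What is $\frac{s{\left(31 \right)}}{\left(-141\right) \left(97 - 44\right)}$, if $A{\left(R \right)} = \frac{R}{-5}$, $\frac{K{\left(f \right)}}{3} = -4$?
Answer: $\frac{2167}{7473} \approx 0.28998$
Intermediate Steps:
$K{\left(f \right)} = -12$ ($K{\left(f \right)} = 3 \left(-4\right) = -12$)
$A{\left(R \right)} = - \frac{R}{5}$ ($A{\left(R \right)} = R \left(- \frac{1}{5}\right) = - \frac{R}{5}$)
$V{\left(c,Y \right)} = \frac{Y}{2}$ ($V{\left(c,Y \right)} = \frac{- \frac{Y}{5} \left(2 - 12\right)}{4} = \frac{- \frac{Y}{5} \left(-10\right)}{4} = \frac{2 Y}{4} = \frac{Y}{2}$)
$s{\left(k \right)} = 3 - k \left(- \frac{15}{2} + \frac{5 k}{2}\right)$ ($s{\left(k \right)} = 3 - k \frac{\left(k - 3\right) 5}{2} = 3 - k \frac{\left(-3 + k\right) 5}{2} = 3 - k \frac{-15 + 5 k}{2} = 3 - k \left(- \frac{15}{2} + \frac{5 k}{2}\right)$)
$\frac{s{\left(31 \right)}}{\left(-141\right) \left(97 - 44\right)} = \frac{3 - \frac{155 \left(-3 + 31\right)}{2}}{\left(-141\right) \left(97 - 44\right)} = \frac{3 - \frac{155}{2} \cdot 28}{\left(-141\right) 53} = \frac{3 - 2170}{-7473} = \left(-2167\right) \left(- \frac{1}{7473}\right) = \frac{2167}{7473}$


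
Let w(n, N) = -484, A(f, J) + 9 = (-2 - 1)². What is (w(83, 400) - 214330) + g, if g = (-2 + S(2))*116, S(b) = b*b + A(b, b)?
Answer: -214582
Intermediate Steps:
A(f, J) = 0 (A(f, J) = -9 + (-2 - 1)² = -9 + (-3)² = -9 + 9 = 0)
S(b) = b² (S(b) = b*b + 0 = b² + 0 = b²)
g = 232 (g = (-2 + 2²)*116 = (-2 + 4)*116 = 2*116 = 232)
(w(83, 400) - 214330) + g = (-484 - 214330) + 232 = -214814 + 232 = -214582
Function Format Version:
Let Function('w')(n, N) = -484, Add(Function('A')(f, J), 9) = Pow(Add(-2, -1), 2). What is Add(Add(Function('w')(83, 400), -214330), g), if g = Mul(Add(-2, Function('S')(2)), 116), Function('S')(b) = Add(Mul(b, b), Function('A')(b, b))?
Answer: -214582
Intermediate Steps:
Function('A')(f, J) = 0 (Function('A')(f, J) = Add(-9, Pow(Add(-2, -1), 2)) = Add(-9, Pow(-3, 2)) = Add(-9, 9) = 0)
Function('S')(b) = Pow(b, 2) (Function('S')(b) = Add(Mul(b, b), 0) = Add(Pow(b, 2), 0) = Pow(b, 2))
g = 232 (g = Mul(Add(-2, Pow(2, 2)), 116) = Mul(Add(-2, 4), 116) = Mul(2, 116) = 232)
Add(Add(Function('w')(83, 400), -214330), g) = Add(Add(-484, -214330), 232) = Add(-214814, 232) = -214582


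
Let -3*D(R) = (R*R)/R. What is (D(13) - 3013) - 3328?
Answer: -19036/3 ≈ -6345.3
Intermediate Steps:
D(R) = -R/3 (D(R) = -R*R/(3*R) = -R²/(3*R) = -R/3)
(D(13) - 3013) - 3328 = (-⅓*13 - 3013) - 3328 = (-13/3 - 3013) - 3328 = -9052/3 - 3328 = -19036/3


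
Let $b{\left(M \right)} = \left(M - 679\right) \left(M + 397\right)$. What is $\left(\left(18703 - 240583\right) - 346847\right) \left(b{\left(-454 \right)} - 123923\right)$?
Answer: $33749397634$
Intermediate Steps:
$b{\left(M \right)} = \left(-679 + M\right) \left(397 + M\right)$
$\left(\left(18703 - 240583\right) - 346847\right) \left(b{\left(-454 \right)} - 123923\right) = \left(\left(18703 - 240583\right) - 346847\right) \left(\left(-269563 + \left(-454\right)^{2} - -128028\right) - 123923\right) = \left(\left(18703 - 240583\right) - 346847\right) \left(\left(-269563 + 206116 + 128028\right) - 123923\right) = \left(-221880 - 346847\right) \left(64581 - 123923\right) = \left(-568727\right) \left(-59342\right) = 33749397634$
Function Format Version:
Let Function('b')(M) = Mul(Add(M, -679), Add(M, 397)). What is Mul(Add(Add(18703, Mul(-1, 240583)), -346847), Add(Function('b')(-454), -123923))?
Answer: 33749397634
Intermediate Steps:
Function('b')(M) = Mul(Add(-679, M), Add(397, M))
Mul(Add(Add(18703, Mul(-1, 240583)), -346847), Add(Function('b')(-454), -123923)) = Mul(Add(Add(18703, Mul(-1, 240583)), -346847), Add(Add(-269563, Pow(-454, 2), Mul(-282, -454)), -123923)) = Mul(Add(Add(18703, -240583), -346847), Add(Add(-269563, 206116, 128028), -123923)) = Mul(Add(-221880, -346847), Add(64581, -123923)) = Mul(-568727, -59342) = 33749397634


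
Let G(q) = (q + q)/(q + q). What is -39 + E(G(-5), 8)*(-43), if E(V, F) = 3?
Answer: -168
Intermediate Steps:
G(q) = 1 (G(q) = (2*q)/((2*q)) = (2*q)*(1/(2*q)) = 1)
-39 + E(G(-5), 8)*(-43) = -39 + 3*(-43) = -39 - 129 = -168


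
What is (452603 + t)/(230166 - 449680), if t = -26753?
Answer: -212925/109757 ≈ -1.9400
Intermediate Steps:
(452603 + t)/(230166 - 449680) = (452603 - 26753)/(230166 - 449680) = 425850/(-219514) = 425850*(-1/219514) = -212925/109757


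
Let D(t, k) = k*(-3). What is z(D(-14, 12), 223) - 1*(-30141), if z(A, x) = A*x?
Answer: 22113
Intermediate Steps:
D(t, k) = -3*k
z(D(-14, 12), 223) - 1*(-30141) = -3*12*223 - 1*(-30141) = -36*223 + 30141 = -8028 + 30141 = 22113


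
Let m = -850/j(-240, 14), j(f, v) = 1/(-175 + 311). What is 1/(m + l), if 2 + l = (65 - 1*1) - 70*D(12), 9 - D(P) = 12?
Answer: -1/115328 ≈ -8.6709e-6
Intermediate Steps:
j(f, v) = 1/136
D(P) = -3 (D(P) = 9 - 1*12 = 9 - 12 = -3)
m = -115600 (m = -850/1/136 = -850*136 = -115600)
l = 272 (l = -2 + ((65 - 1*1) - 70*(-3)) = -2 + ((65 - 1) + 210) = -2 + (64 + 210) = -2 + 274 = 272)
1/(m + l) = 1/(-115600 + 272) = 1/(-115328) = -1/115328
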